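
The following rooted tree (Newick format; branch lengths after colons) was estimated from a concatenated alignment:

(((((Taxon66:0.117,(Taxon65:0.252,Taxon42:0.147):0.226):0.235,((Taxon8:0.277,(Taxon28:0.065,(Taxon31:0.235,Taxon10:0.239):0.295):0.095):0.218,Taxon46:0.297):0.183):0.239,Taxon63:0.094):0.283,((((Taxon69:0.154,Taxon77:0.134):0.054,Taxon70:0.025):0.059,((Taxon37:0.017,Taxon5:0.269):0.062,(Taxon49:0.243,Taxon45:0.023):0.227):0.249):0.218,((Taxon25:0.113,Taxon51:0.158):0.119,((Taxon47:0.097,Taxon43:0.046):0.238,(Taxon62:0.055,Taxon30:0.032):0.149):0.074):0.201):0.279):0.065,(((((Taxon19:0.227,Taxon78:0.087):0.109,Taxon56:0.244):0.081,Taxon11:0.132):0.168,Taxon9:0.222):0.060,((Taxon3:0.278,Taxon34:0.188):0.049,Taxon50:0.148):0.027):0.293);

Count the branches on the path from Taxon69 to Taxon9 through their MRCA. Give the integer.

The MRCA of Taxon69 and Taxon9 is the root of the tree.
From Taxon69 up to that node: 6 branches. From Taxon9 up to the same node: 3 branches. Total: 6 + 3 = 9.

9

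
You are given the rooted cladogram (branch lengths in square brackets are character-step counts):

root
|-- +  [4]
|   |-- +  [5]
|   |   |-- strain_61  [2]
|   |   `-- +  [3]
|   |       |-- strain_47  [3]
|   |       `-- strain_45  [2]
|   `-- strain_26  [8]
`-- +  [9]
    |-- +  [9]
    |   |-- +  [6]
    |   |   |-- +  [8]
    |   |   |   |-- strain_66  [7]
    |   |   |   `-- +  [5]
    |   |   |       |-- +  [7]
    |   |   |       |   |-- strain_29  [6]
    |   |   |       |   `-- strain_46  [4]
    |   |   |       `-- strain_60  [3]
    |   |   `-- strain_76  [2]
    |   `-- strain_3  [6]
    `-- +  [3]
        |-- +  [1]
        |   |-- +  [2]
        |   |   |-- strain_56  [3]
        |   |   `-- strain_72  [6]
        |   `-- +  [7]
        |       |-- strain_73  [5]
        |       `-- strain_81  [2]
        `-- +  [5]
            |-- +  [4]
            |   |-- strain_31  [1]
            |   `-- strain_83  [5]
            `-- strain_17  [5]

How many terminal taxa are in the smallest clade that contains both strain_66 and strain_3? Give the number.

The MRCA of strain_66 and strain_3 is the node subtending (((strain_66,((strain_29,strain_46),strain_60)),strain_76),strain_3).
That clade contains 6 terminal taxa: strain_29, strain_3, strain_46, strain_60, strain_66, strain_76.

6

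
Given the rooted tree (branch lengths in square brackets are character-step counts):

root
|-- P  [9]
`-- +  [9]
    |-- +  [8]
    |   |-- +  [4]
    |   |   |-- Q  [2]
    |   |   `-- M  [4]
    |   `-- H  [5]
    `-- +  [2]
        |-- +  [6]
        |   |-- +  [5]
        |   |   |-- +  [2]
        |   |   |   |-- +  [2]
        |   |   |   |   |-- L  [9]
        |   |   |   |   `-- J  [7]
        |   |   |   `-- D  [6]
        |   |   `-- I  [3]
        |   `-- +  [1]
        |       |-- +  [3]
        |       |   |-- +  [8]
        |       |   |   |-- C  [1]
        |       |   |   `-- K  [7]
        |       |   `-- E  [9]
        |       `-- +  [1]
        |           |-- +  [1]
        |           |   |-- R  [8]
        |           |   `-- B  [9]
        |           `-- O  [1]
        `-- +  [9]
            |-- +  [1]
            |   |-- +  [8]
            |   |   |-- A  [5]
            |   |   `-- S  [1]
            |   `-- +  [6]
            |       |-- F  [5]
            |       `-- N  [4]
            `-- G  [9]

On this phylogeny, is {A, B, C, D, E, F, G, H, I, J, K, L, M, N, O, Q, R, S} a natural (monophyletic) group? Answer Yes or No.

Yes

The most recent common ancestor of these taxa subtends (((Q,M),H),(((((L,J),D),I),(((C,K),E),((R,B),O))),(((A,S),(F,N)),G))).
That clade has exactly 18 tips — every listed taxon and nothing else — so the group is monophyletic.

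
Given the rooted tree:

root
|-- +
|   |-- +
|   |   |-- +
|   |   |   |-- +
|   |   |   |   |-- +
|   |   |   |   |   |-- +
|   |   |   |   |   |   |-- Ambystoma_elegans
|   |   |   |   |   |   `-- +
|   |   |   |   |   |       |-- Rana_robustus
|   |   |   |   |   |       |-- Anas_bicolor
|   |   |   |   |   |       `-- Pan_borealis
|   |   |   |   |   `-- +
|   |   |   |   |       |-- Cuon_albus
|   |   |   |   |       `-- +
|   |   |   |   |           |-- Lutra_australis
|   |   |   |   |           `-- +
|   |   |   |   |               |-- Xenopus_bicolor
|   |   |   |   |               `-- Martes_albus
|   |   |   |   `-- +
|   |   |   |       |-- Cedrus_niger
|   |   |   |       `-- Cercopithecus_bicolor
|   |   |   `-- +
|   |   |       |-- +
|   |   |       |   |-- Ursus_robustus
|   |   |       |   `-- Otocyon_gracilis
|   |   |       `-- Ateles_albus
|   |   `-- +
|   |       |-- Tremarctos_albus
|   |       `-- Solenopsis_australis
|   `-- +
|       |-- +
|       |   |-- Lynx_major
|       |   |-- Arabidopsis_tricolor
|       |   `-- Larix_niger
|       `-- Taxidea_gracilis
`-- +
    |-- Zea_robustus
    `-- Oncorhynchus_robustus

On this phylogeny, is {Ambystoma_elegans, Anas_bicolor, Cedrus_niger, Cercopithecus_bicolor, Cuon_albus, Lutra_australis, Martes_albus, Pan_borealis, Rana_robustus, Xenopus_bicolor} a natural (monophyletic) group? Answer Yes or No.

Yes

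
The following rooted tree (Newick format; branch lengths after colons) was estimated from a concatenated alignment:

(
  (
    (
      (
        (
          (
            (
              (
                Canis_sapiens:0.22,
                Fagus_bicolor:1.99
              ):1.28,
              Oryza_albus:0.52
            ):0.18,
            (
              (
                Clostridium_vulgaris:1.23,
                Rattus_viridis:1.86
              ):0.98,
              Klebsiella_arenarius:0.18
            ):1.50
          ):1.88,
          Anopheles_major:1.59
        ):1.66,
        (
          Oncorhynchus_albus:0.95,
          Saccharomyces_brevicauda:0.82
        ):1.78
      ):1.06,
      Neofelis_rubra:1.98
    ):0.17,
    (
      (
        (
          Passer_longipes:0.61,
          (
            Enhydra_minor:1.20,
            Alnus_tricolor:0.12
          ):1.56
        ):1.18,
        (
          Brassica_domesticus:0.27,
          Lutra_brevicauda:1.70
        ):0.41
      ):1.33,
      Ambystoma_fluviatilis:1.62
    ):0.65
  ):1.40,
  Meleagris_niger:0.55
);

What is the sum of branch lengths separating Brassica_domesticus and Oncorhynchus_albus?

The path runs Brassica_domesticus → … → MRCA → … → Oncorhynchus_albus; the MRCA is the node subtending (((((((Canis_sapiens,Fagus_bicolor),Oryza_albus),((Clostridium_vulgaris,Rattus_viridis),Klebsiella_arenarius)),Anopheles_major),(Oncorhynchus_albus,Saccharomyces_brevicauda)),Neofelis_rubra),(((Passer_longipes,(Enhydra_minor,Alnus_tricolor)),(Brassica_domesticus,Lutra_brevicauda)),Ambystoma_fluviatilis)).
Branch lengths along that path: 0.27 + 0.41 + 1.33 + 0.65 + 0.17 + 1.06 + 1.78 + 0.95 = 6.62.

6.62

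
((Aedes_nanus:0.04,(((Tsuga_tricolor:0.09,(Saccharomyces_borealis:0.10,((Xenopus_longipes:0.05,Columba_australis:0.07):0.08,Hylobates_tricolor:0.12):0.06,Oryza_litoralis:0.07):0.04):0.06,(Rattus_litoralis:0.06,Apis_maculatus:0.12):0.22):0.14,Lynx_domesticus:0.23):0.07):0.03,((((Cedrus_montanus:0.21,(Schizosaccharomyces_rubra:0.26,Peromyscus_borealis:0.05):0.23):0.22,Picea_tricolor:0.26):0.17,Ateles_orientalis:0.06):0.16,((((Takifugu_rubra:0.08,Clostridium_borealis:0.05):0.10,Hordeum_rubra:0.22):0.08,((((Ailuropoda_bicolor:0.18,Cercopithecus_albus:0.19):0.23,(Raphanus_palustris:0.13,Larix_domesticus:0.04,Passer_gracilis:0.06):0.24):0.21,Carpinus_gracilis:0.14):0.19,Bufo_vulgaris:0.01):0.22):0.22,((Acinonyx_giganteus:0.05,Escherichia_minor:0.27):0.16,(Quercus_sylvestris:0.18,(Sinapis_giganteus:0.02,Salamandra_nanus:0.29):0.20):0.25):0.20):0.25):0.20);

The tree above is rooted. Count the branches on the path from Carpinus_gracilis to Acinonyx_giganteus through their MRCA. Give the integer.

7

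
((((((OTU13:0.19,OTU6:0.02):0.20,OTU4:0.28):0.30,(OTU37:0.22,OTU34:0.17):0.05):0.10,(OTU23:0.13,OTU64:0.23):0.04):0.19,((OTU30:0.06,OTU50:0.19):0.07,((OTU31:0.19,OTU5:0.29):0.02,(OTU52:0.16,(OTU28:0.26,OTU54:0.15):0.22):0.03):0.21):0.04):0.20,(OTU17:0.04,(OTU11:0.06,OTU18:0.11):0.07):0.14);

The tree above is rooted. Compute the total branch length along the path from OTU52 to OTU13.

1.42

The path runs OTU52 → … → MRCA → … → OTU13; the MRCA is the node subtending (((((OTU13,OTU6),OTU4),(OTU37,OTU34)),(OTU23,OTU64)),((OTU30,OTU50),((OTU31,OTU5),(OTU52,(OTU28,OTU54))))).
Branch lengths along that path: 0.16 + 0.03 + 0.21 + 0.04 + 0.19 + 0.10 + 0.30 + 0.20 + 0.19 = 1.42.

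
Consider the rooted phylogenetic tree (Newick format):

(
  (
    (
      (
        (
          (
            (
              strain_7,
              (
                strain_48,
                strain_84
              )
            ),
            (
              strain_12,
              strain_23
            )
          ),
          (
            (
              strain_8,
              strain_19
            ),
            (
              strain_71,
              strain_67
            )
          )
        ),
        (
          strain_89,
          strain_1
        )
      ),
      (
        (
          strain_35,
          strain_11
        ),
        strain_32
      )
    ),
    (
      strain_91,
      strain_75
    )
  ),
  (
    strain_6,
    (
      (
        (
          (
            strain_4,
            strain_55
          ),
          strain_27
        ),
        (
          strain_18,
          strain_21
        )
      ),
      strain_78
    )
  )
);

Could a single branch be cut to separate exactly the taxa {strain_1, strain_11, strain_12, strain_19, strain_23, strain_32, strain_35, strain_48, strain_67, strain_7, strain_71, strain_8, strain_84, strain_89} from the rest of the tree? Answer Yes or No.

Yes

The most recent common ancestor of these taxa subtends (((((strain_7,(strain_48,strain_84)),(strain_12,strain_23)),((strain_8,strain_19),(strain_71,strain_67))),(strain_89,strain_1)),((strain_35,strain_11),strain_32)).
That clade has exactly 14 tips — every listed taxon and nothing else — so the group is monophyletic.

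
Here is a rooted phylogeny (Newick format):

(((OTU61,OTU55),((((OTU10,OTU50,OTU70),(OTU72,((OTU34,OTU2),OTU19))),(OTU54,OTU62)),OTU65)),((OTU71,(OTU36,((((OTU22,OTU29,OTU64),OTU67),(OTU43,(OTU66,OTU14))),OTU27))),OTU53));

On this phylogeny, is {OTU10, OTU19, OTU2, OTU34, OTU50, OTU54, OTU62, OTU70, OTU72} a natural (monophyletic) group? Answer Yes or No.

Yes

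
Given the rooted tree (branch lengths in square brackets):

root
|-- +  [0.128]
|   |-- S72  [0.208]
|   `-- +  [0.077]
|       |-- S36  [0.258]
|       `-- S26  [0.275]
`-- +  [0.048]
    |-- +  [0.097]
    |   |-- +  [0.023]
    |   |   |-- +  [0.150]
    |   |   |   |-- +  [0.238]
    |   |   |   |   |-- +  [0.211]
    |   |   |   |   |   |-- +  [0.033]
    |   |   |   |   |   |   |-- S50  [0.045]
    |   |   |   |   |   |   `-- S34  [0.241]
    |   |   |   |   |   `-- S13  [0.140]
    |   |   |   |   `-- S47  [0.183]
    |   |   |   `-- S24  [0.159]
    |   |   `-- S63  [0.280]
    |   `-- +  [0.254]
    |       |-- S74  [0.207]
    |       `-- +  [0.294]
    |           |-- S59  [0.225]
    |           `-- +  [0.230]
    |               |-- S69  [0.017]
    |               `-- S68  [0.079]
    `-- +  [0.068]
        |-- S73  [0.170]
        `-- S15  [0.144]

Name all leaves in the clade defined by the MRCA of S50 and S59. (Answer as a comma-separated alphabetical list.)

Tracing S50: it sits inside (S50,S34).
Tracing S59: it sits inside (S59,(S69,S68)).
The smallest clade enclosing both is ((((((S50,S34),S13),S47),S24),S63),(S74,(S59,(S69,S68)))); the answer is its 10 terminal taxa in alphabetical order.

S13, S24, S34, S47, S50, S59, S63, S68, S69, S74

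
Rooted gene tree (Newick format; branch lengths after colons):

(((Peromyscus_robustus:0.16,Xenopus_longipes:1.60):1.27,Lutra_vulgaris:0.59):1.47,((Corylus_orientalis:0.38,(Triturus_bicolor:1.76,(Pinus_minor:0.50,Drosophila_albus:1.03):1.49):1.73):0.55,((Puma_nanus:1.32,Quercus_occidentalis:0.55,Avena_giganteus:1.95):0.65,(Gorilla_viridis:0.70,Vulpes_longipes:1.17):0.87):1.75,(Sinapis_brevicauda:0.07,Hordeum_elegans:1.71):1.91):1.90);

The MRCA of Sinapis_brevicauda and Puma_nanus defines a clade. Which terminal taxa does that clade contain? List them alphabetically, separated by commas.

Tracing Sinapis_brevicauda: it sits inside (Sinapis_brevicauda,Hordeum_elegans).
Tracing Puma_nanus: it sits inside (Puma_nanus,Quercus_occidentalis,Avena_giganteus).
The smallest clade enclosing both is ((Corylus_orientalis,(Triturus_bicolor,(Pinus_minor,Drosophila_albus))),((Puma_nanus,Quercus_occidentalis,Avena_giganteus),(Gorilla_viridis,Vulpes_longipes)),(Sinapis_brevicauda,Hordeum_elegans)); the answer is its 11 terminal taxa in alphabetical order.

Avena_giganteus, Corylus_orientalis, Drosophila_albus, Gorilla_viridis, Hordeum_elegans, Pinus_minor, Puma_nanus, Quercus_occidentalis, Sinapis_brevicauda, Triturus_bicolor, Vulpes_longipes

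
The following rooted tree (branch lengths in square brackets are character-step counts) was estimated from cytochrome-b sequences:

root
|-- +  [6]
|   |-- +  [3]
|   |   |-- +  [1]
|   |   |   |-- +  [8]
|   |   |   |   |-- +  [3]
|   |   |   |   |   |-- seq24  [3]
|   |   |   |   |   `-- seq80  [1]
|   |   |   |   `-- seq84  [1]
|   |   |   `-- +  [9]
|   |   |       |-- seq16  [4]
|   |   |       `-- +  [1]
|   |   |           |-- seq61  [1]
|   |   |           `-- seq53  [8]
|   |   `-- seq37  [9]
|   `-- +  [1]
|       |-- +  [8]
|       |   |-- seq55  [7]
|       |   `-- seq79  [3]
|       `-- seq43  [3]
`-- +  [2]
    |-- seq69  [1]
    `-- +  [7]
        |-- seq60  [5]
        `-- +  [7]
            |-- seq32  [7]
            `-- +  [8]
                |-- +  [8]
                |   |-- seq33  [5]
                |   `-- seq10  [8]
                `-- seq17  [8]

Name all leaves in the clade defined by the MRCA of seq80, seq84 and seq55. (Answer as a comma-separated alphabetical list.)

Tracing seq80: it sits inside (seq24,seq80).
Tracing seq84: it sits inside ((seq24,seq80),seq84).
Tracing seq55: it sits inside (seq55,seq79).
The smallest clade enclosing all 3 is (((((seq24,seq80),seq84),(seq16,(seq61,seq53))),seq37),((seq55,seq79),seq43)); the answer is its 10 terminal taxa in alphabetical order.

seq16, seq24, seq37, seq43, seq53, seq55, seq61, seq79, seq80, seq84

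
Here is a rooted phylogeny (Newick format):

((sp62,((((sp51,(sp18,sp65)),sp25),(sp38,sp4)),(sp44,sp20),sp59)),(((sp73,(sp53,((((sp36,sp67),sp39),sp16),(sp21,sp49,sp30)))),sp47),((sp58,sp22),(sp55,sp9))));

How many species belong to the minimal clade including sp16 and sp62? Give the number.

The MRCA of sp16 and sp62 is the root, so the clade is the entire tree.
That clade contains 24 terminal taxa: sp16, sp18, sp20, sp21, sp22, sp25, sp30, sp36, sp38, sp39, sp4, sp44, sp47, sp49, sp51, sp53, sp55, sp58, sp59, sp62, sp65, sp67, sp73, sp9.

24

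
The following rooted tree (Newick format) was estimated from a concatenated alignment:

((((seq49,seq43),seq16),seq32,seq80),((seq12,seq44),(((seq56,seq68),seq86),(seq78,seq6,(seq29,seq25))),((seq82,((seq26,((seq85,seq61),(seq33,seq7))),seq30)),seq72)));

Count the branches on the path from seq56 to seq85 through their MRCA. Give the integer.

11

The MRCA of seq56 and seq85 is the node subtending ((seq12,seq44),(((seq56,seq68),seq86),(seq78,seq6,(seq29,seq25))),((seq82,((seq26,((seq85,seq61),(seq33,seq7))),seq30)),seq72)).
From seq56 up to that node: 4 branches. From seq85 up to the same node: 7 branches. Total: 4 + 7 = 11.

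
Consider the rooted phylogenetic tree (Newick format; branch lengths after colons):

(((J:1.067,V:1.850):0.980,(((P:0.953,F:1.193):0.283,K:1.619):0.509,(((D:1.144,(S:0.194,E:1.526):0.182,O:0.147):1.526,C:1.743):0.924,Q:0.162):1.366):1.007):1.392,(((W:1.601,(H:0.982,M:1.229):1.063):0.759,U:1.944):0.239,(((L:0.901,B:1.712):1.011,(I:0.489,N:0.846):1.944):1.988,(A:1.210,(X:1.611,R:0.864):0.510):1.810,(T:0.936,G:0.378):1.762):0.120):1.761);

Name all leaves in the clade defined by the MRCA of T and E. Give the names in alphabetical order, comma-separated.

A, B, C, D, E, F, G, H, I, J, K, L, M, N, O, P, Q, R, S, T, U, V, W, X

Tracing T: it sits inside (T,G).
Tracing E: it sits inside (S,E).
The smallest clade enclosing both is the whole tree (their MRCA is the root), so the answer is all 24 tips in alphabetical order.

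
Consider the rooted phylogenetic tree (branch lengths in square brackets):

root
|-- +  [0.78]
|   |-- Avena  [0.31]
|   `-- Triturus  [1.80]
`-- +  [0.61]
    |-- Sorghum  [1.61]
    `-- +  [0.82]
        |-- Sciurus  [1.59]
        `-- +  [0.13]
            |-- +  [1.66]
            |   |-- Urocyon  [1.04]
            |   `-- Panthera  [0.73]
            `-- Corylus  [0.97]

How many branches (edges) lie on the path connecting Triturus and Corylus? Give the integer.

6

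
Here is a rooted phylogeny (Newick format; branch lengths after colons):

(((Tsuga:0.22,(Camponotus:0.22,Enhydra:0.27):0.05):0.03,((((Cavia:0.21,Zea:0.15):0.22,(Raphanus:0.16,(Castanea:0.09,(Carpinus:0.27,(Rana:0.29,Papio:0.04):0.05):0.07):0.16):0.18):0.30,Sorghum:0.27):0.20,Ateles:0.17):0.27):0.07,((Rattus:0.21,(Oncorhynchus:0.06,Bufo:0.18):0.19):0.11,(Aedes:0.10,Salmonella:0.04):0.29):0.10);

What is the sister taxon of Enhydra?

Camponotus

Enhydra attaches to the tree at the node subtending (Camponotus,Enhydra).
The other lineage descending from that same node — the sister group — is the single tip Camponotus.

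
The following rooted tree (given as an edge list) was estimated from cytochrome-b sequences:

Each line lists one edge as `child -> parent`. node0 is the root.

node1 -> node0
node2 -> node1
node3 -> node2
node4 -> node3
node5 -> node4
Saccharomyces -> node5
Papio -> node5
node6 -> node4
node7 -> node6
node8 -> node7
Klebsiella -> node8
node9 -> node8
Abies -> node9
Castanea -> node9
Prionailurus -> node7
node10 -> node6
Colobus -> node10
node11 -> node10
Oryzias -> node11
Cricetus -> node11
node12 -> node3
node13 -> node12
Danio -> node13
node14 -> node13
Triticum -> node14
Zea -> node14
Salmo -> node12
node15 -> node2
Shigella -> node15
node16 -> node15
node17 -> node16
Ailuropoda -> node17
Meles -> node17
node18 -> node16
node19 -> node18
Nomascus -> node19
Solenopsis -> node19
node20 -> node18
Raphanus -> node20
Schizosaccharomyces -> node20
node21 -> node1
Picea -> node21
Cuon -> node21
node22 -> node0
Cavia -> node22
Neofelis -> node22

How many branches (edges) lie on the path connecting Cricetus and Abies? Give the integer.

The MRCA of Cricetus and Abies is the node subtending (((Klebsiella,(Abies,Castanea)),Prionailurus),(Colobus,(Oryzias,Cricetus))).
From Cricetus up to that node: 3 branches. From Abies up to the same node: 4 branches. Total: 3 + 4 = 7.

7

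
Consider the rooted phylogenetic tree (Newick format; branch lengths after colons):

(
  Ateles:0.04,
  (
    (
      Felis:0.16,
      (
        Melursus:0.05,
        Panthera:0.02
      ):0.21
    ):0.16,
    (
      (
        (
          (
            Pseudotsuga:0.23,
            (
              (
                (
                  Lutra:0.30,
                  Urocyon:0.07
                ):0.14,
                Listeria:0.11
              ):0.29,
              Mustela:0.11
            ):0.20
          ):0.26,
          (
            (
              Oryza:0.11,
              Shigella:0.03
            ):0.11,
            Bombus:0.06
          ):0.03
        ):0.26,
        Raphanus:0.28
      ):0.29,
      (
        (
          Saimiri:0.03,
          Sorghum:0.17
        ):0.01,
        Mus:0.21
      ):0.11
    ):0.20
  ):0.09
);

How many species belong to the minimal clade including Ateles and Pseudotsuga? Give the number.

The MRCA of Ateles and Pseudotsuga is the root, so the clade is the entire tree.
That clade contains 16 terminal taxa: Ateles, Bombus, Felis, Listeria, Lutra, Melursus, Mus, Mustela, Oryza, Panthera, Pseudotsuga, Raphanus, Saimiri, Shigella, Sorghum, Urocyon.

16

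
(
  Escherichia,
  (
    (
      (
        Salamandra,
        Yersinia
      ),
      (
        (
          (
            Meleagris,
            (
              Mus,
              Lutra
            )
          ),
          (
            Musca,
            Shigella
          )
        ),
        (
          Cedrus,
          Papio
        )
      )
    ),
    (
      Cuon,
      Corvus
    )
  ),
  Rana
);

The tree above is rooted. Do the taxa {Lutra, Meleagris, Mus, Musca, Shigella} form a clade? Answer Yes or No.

Yes

The most recent common ancestor of these taxa subtends ((Meleagris,(Mus,Lutra)),(Musca,Shigella)).
That clade has exactly 5 tips — every listed taxon and nothing else — so the group is monophyletic.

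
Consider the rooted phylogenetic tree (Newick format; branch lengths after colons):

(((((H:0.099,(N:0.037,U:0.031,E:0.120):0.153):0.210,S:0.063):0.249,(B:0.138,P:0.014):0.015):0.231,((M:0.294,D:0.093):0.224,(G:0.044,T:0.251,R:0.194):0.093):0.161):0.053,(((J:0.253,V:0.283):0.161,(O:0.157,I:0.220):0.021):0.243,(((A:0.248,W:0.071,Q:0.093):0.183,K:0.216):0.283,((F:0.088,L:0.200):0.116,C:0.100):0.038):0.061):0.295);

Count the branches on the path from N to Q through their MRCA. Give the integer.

The MRCA of N and Q is the root of the tree.
From N up to that node: 6 branches. From Q up to the same node: 5 branches. Total: 6 + 5 = 11.

11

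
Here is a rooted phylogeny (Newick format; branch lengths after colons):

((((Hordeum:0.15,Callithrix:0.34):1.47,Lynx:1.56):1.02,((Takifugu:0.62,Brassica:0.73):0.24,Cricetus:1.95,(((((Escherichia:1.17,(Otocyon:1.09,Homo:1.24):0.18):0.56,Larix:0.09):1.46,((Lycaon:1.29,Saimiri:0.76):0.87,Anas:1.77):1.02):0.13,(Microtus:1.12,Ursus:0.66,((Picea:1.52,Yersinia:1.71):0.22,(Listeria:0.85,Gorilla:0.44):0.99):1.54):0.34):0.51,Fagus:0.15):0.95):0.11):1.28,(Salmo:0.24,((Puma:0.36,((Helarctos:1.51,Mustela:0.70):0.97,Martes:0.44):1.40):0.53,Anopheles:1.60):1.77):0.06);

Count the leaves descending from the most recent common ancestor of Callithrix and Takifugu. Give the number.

20

The MRCA of Callithrix and Takifugu is the node subtending (((Hordeum,Callithrix),Lynx),((Takifugu,Brassica),Cricetus,(((((Escherichia,(Otocyon,Homo)),Larix),((Lycaon,Saimiri),Anas)),(Microtus,Ursus,((Picea,Yersinia),(Listeria,Gorilla)))),Fagus))).
That clade contains 20 terminal taxa: Anas, Brassica, Callithrix, Cricetus, Escherichia, Fagus, Gorilla, Homo, Hordeum, Larix, Listeria, Lycaon, Lynx, Microtus, Otocyon, Picea, Saimiri, Takifugu, Ursus, Yersinia.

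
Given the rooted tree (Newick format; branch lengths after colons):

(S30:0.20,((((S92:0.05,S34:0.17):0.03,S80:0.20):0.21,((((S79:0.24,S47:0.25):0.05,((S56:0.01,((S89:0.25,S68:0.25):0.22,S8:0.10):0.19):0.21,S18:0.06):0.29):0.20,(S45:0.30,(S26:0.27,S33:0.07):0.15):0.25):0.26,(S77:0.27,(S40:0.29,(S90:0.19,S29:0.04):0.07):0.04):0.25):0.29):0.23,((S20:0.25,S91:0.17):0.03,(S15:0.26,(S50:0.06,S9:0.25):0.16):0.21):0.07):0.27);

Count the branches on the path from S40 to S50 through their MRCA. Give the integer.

The MRCA of S40 and S50 is the node subtending ((((S92,S34),S80),((((S79,S47),((S56,((S89,S68),S8)),S18)),(S45,(S26,S33))),(S77,(S40,(S90,S29))))),((S20,S91),(S15,(S50,S9)))).
From S40 up to that node: 5 branches. From S50 up to the same node: 4 branches. Total: 5 + 4 = 9.

9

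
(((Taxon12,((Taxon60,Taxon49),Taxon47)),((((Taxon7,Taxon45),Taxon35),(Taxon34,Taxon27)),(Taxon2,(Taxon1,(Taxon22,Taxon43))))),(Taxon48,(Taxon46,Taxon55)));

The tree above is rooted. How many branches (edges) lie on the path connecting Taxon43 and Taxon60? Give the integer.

The MRCA of Taxon43 and Taxon60 is the node subtending ((Taxon12,((Taxon60,Taxon49),Taxon47)),((((Taxon7,Taxon45),Taxon35),(Taxon34,Taxon27)),(Taxon2,(Taxon1,(Taxon22,Taxon43))))).
From Taxon43 up to that node: 5 branches. From Taxon60 up to the same node: 4 branches. Total: 5 + 4 = 9.

9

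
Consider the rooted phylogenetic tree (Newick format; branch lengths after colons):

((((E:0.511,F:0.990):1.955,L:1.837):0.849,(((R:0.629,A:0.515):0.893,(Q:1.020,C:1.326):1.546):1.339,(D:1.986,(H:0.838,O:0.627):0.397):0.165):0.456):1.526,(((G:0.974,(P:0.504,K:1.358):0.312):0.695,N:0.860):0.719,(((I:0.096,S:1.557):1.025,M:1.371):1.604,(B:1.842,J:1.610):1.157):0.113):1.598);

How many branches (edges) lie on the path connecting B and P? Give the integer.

The MRCA of B and P is the node subtending (((G,(P,K)),N),(((I,S),M),(B,J))).
From B up to that node: 3 branches. From P up to the same node: 4 branches. Total: 3 + 4 = 7.

7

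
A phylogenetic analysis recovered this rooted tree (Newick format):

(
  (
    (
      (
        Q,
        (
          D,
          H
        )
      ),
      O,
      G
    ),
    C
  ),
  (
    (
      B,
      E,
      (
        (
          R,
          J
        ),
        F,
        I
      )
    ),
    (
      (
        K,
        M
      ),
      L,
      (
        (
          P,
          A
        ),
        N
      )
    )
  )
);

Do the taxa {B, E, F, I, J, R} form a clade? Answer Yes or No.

Yes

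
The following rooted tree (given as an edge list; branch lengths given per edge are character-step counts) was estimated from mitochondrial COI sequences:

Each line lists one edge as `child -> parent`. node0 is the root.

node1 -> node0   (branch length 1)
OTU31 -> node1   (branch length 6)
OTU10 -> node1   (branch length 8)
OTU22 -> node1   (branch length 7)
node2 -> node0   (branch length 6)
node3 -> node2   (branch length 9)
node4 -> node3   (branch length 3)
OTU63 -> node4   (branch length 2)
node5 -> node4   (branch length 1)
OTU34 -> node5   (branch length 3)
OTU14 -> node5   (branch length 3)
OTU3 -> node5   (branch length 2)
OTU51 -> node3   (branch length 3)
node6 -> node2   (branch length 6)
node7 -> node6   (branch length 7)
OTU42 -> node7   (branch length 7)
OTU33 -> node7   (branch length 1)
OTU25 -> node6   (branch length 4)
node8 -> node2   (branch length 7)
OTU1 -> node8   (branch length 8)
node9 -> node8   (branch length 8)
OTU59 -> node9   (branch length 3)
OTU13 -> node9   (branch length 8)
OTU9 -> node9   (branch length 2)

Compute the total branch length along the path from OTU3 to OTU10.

30

The path runs OTU3 → … → MRCA → … → OTU10; the MRCA is the root of the tree.
Branch lengths along that path: 2 + 1 + 3 + 9 + 6 + 1 + 8 = 30.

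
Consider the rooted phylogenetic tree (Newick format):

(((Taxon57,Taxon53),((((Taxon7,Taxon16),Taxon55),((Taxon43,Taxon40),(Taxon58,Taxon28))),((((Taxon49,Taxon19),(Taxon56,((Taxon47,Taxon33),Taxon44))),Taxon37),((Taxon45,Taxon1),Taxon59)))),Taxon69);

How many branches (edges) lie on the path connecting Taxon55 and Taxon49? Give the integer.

The MRCA of Taxon55 and Taxon49 is the node subtending ((((Taxon7,Taxon16),Taxon55),((Taxon43,Taxon40),(Taxon58,Taxon28))),((((Taxon49,Taxon19),(Taxon56,((Taxon47,Taxon33),Taxon44))),Taxon37),((Taxon45,Taxon1),Taxon59))).
From Taxon55 up to that node: 3 branches. From Taxon49 up to the same node: 5 branches. Total: 3 + 5 = 8.

8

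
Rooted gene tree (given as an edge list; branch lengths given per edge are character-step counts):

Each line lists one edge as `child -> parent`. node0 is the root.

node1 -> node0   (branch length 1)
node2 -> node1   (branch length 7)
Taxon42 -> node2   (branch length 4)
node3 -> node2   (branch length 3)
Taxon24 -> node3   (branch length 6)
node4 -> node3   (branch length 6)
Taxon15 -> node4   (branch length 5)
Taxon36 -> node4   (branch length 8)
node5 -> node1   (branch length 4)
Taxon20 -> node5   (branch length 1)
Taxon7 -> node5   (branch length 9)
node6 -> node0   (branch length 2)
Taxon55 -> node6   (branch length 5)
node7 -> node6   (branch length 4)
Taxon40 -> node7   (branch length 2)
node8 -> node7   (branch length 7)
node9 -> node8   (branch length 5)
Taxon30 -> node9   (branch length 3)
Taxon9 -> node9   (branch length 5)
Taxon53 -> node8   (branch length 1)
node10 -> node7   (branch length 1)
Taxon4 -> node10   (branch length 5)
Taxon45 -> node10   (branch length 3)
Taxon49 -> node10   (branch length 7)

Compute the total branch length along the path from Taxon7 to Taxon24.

The path runs Taxon7 → … → MRCA → … → Taxon24; the MRCA is the node subtending ((Taxon42,(Taxon24,(Taxon15,Taxon36))),(Taxon20,Taxon7)).
Branch lengths along that path: 9 + 4 + 7 + 3 + 6 = 29.

29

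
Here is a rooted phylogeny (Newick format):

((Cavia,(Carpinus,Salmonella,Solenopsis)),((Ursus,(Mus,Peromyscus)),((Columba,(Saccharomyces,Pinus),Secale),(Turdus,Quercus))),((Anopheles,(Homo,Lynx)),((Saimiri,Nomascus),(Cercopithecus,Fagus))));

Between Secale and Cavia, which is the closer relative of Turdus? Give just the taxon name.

Secale

The MRCA of Turdus and Secale subtends ((Columba,(Saccharomyces,Pinus),Secale),(Turdus,Quercus)) (6 taxa).
The MRCA of Turdus and Cavia is the root, subtending the entire tree (20 taxa).
The first is nested inside the second, so Turdus shares a more recent common ancestor with Secale.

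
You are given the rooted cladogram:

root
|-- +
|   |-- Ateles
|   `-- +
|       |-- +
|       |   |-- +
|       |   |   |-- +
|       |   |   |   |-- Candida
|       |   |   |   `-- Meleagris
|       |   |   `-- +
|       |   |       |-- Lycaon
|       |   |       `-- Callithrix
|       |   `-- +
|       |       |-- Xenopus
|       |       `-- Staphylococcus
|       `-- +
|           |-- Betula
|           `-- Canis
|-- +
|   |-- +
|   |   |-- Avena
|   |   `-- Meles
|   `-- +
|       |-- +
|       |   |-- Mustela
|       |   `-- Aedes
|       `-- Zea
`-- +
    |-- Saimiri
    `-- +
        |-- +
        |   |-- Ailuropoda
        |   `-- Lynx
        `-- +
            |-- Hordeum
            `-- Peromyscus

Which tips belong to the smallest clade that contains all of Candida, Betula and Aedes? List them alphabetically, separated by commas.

Aedes, Ailuropoda, Ateles, Avena, Betula, Callithrix, Candida, Canis, Hordeum, Lycaon, Lynx, Meleagris, Meles, Mustela, Peromyscus, Saimiri, Staphylococcus, Xenopus, Zea

Tracing Candida: it sits inside (Candida,Meleagris).
Tracing Betula: it sits inside (Betula,Canis).
Tracing Aedes: it sits inside (Mustela,Aedes).
The smallest clade enclosing all 3 is the whole tree (their MRCA is the root), so the answer is all 19 tips in alphabetical order.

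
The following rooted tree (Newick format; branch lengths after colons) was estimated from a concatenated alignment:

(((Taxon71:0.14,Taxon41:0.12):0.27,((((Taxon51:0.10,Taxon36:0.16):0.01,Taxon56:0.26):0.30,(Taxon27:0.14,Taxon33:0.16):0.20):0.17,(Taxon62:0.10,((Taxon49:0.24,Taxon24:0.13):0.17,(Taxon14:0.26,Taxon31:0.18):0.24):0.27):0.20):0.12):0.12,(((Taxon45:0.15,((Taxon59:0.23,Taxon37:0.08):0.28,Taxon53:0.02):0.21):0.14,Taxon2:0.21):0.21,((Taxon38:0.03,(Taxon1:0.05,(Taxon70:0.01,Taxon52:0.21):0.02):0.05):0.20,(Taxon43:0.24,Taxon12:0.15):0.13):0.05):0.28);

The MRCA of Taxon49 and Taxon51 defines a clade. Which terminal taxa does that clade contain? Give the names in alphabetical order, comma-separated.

Tracing Taxon49: it sits inside (Taxon49,Taxon24).
Tracing Taxon51: it sits inside (Taxon51,Taxon36).
The smallest clade enclosing both is ((((Taxon51,Taxon36),Taxon56),(Taxon27,Taxon33)),(Taxon62,((Taxon49,Taxon24),(Taxon14,Taxon31)))); the answer is its 10 terminal taxa in alphabetical order.

Taxon14, Taxon24, Taxon27, Taxon31, Taxon33, Taxon36, Taxon49, Taxon51, Taxon56, Taxon62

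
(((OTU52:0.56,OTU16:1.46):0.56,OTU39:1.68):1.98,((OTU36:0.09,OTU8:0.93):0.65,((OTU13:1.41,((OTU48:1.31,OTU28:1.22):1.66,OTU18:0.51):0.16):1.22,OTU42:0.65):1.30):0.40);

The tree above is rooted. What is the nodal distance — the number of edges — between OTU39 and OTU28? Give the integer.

The MRCA of OTU39 and OTU28 is the root of the tree.
From OTU39 up to that node: 2 branches. From OTU28 up to the same node: 6 branches. Total: 2 + 6 = 8.

8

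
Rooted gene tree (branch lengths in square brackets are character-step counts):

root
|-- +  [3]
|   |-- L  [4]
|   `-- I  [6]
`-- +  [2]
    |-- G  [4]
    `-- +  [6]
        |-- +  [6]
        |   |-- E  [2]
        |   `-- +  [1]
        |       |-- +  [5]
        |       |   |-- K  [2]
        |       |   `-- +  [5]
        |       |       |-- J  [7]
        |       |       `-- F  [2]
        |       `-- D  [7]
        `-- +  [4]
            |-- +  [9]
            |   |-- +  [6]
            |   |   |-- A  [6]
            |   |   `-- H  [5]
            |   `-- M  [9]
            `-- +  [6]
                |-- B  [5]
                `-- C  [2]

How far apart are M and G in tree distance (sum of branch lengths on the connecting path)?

The path runs M → … → MRCA → … → G; the MRCA is the node subtending (G,((E,((K,(J,F)),D)),(((A,H),M),(B,C)))).
Branch lengths along that path: 9 + 9 + 4 + 6 + 4 = 32.

32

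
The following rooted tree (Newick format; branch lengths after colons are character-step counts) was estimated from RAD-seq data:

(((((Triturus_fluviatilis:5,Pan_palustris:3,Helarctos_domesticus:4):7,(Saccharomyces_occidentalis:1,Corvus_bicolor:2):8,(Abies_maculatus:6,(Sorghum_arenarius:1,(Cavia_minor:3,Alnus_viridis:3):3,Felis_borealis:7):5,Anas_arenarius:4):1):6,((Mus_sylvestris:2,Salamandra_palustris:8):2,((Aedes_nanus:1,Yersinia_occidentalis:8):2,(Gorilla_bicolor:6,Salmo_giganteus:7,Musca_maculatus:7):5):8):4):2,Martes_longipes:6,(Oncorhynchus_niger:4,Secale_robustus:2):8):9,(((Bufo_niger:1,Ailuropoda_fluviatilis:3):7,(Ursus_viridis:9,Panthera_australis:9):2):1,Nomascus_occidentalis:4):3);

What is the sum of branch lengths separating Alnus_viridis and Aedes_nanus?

33

The path runs Alnus_viridis → … → MRCA → … → Aedes_nanus; the MRCA is the node subtending (((Triturus_fluviatilis,Pan_palustris,Helarctos_domesticus),(Saccharomyces_occidentalis,Corvus_bicolor),(Abies_maculatus,(Sorghum_arenarius,(Cavia_minor,Alnus_viridis),Felis_borealis),Anas_arenarius)),((Mus_sylvestris,Salamandra_palustris),((Aedes_nanus,Yersinia_occidentalis),(Gorilla_bicolor,Salmo_giganteus,Musca_maculatus)))).
Branch lengths along that path: 3 + 3 + 5 + 1 + 6 + 4 + 8 + 2 + 1 = 33.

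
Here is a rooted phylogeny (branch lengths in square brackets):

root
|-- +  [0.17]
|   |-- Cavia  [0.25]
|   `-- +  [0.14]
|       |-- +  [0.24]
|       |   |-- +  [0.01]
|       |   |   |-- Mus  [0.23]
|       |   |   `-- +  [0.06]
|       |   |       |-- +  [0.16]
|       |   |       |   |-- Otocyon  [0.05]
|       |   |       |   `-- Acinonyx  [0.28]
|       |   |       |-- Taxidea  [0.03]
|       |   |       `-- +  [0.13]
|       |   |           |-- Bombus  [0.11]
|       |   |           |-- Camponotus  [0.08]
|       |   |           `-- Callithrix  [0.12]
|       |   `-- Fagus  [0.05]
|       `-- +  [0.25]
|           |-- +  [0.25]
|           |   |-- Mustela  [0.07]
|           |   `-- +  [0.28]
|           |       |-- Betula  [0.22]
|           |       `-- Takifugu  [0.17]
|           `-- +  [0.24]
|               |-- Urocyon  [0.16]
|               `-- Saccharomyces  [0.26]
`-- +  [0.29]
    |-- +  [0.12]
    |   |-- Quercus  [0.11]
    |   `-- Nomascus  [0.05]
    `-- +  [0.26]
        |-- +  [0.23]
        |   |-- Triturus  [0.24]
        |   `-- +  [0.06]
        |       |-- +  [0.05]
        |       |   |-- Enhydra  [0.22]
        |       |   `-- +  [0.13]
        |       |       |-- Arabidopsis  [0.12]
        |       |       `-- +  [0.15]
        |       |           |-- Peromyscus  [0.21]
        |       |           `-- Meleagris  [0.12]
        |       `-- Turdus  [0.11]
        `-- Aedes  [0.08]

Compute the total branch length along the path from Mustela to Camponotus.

1.09

The path runs Mustela → … → MRCA → … → Camponotus; the MRCA is the node subtending (((Mus,((Otocyon,Acinonyx),Taxidea,(Bombus,Camponotus,Callithrix))),Fagus),((Mustela,(Betula,Takifugu)),(Urocyon,Saccharomyces))).
Branch lengths along that path: 0.07 + 0.25 + 0.25 + 0.24 + 0.01 + 0.06 + 0.13 + 0.08 = 1.09.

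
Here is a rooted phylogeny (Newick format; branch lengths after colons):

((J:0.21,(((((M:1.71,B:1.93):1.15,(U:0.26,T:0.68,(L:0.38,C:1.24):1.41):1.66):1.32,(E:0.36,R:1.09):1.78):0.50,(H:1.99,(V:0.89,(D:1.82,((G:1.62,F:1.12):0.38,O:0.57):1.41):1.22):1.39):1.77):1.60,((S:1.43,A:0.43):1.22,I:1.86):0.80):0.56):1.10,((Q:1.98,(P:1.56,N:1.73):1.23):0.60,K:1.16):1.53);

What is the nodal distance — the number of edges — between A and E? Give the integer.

The MRCA of A and E is the node subtending (((((M,B),(U,T,(L,C))),(E,R)),(H,(V,(D,((G,F),O))))),((S,A),I)).
From A up to that node: 3 branches. From E up to the same node: 4 branches. Total: 3 + 4 = 7.

7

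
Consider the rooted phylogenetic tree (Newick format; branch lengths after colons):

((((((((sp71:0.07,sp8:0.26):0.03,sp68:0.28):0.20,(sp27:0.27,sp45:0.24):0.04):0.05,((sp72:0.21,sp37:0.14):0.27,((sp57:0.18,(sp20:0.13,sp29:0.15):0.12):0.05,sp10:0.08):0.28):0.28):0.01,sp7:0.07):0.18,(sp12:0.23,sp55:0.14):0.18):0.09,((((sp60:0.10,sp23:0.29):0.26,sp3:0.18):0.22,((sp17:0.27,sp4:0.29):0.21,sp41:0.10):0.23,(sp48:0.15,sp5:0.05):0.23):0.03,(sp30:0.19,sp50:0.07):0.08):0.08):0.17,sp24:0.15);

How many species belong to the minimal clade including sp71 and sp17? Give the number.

24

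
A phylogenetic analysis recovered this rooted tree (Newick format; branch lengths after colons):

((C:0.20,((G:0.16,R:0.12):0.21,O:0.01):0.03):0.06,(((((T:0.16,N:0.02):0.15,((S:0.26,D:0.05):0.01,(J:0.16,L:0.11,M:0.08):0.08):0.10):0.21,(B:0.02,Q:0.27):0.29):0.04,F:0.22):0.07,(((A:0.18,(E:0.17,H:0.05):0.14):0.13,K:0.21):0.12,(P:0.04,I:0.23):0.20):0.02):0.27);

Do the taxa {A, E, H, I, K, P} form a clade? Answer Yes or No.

The most recent common ancestor of these taxa subtends (((A,(E,H)),K),(P,I)).
That clade has exactly 6 tips — every listed taxon and nothing else — so the group is monophyletic.

Yes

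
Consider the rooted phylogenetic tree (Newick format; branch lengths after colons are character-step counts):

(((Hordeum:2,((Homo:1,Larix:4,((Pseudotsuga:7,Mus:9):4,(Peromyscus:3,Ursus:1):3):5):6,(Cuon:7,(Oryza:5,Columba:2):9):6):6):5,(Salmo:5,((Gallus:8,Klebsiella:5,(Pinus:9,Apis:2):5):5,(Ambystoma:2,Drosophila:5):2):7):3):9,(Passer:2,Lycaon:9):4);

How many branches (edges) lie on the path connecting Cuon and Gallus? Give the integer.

The MRCA of Cuon and Gallus is the node subtending ((Hordeum,((Homo,Larix,((Pseudotsuga,Mus),(Peromyscus,Ursus))),(Cuon,(Oryza,Columba)))),(Salmo,((Gallus,Klebsiella,(Pinus,Apis)),(Ambystoma,Drosophila)))).
From Cuon up to that node: 4 branches. From Gallus up to the same node: 4 branches. Total: 4 + 4 = 8.

8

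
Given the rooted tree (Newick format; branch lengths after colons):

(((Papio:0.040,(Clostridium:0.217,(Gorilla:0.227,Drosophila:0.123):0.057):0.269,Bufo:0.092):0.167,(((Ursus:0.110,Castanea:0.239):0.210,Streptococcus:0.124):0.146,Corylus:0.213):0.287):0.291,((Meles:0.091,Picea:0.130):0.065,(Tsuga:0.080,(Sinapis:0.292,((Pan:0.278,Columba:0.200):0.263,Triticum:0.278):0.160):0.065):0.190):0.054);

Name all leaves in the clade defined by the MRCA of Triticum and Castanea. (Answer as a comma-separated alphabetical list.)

Tracing Triticum: it sits inside ((Pan,Columba),Triticum).
Tracing Castanea: it sits inside (Ursus,Castanea).
The smallest clade enclosing both is the whole tree (their MRCA is the root), so the answer is all 16 tips in alphabetical order.

Bufo, Castanea, Clostridium, Columba, Corylus, Drosophila, Gorilla, Meles, Pan, Papio, Picea, Sinapis, Streptococcus, Triticum, Tsuga, Ursus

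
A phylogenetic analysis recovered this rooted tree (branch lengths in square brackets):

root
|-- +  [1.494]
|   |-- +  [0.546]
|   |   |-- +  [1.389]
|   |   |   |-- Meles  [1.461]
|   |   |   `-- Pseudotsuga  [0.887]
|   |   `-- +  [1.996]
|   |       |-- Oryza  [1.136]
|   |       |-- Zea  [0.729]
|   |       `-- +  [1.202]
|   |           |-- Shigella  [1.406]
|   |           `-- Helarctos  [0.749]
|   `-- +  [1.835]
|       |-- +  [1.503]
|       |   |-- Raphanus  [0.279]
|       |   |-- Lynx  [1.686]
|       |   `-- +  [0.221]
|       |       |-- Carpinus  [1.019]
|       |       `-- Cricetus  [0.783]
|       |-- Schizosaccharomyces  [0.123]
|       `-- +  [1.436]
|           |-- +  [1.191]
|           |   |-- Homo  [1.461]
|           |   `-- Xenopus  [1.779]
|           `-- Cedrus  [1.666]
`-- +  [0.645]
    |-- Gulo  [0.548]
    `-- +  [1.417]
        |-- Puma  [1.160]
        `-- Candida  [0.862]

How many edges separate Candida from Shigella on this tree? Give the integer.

8

The MRCA of Candida and Shigella is the root of the tree.
From Candida up to that node: 3 branches. From Shigella up to the same node: 5 branches. Total: 3 + 5 = 8.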